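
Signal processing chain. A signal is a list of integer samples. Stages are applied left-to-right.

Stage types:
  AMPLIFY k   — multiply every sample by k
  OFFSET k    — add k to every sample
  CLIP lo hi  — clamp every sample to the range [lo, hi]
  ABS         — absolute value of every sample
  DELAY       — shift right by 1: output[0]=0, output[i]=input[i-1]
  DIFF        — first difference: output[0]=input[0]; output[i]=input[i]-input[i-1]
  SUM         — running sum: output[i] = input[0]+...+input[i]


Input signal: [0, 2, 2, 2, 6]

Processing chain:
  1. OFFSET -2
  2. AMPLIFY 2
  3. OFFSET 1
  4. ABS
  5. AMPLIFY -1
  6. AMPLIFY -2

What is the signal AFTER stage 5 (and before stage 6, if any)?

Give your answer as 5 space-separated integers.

Answer: -3 -1 -1 -1 -9

Derivation:
Input: [0, 2, 2, 2, 6]
Stage 1 (OFFSET -2): 0+-2=-2, 2+-2=0, 2+-2=0, 2+-2=0, 6+-2=4 -> [-2, 0, 0, 0, 4]
Stage 2 (AMPLIFY 2): -2*2=-4, 0*2=0, 0*2=0, 0*2=0, 4*2=8 -> [-4, 0, 0, 0, 8]
Stage 3 (OFFSET 1): -4+1=-3, 0+1=1, 0+1=1, 0+1=1, 8+1=9 -> [-3, 1, 1, 1, 9]
Stage 4 (ABS): |-3|=3, |1|=1, |1|=1, |1|=1, |9|=9 -> [3, 1, 1, 1, 9]
Stage 5 (AMPLIFY -1): 3*-1=-3, 1*-1=-1, 1*-1=-1, 1*-1=-1, 9*-1=-9 -> [-3, -1, -1, -1, -9]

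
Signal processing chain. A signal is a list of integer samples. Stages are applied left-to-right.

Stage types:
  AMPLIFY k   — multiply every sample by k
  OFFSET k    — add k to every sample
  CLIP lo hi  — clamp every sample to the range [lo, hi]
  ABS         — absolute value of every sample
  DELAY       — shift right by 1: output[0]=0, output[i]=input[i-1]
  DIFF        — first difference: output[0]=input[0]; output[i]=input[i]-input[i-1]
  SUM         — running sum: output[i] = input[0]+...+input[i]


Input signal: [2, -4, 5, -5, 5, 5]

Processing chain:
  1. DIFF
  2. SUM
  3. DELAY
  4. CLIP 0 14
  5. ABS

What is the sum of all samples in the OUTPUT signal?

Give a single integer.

Answer: 12

Derivation:
Input: [2, -4, 5, -5, 5, 5]
Stage 1 (DIFF): s[0]=2, -4-2=-6, 5--4=9, -5-5=-10, 5--5=10, 5-5=0 -> [2, -6, 9, -10, 10, 0]
Stage 2 (SUM): sum[0..0]=2, sum[0..1]=-4, sum[0..2]=5, sum[0..3]=-5, sum[0..4]=5, sum[0..5]=5 -> [2, -4, 5, -5, 5, 5]
Stage 3 (DELAY): [0, 2, -4, 5, -5, 5] = [0, 2, -4, 5, -5, 5] -> [0, 2, -4, 5, -5, 5]
Stage 4 (CLIP 0 14): clip(0,0,14)=0, clip(2,0,14)=2, clip(-4,0,14)=0, clip(5,0,14)=5, clip(-5,0,14)=0, clip(5,0,14)=5 -> [0, 2, 0, 5, 0, 5]
Stage 5 (ABS): |0|=0, |2|=2, |0|=0, |5|=5, |0|=0, |5|=5 -> [0, 2, 0, 5, 0, 5]
Output sum: 12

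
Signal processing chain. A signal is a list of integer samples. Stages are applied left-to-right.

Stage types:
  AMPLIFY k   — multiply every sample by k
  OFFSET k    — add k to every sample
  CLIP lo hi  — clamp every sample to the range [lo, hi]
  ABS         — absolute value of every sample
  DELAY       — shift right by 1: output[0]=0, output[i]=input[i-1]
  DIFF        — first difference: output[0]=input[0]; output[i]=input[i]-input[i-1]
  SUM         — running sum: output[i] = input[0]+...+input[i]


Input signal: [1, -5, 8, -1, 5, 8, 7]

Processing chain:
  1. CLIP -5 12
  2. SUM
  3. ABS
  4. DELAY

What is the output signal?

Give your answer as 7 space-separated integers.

Answer: 0 1 4 4 3 8 16

Derivation:
Input: [1, -5, 8, -1, 5, 8, 7]
Stage 1 (CLIP -5 12): clip(1,-5,12)=1, clip(-5,-5,12)=-5, clip(8,-5,12)=8, clip(-1,-5,12)=-1, clip(5,-5,12)=5, clip(8,-5,12)=8, clip(7,-5,12)=7 -> [1, -5, 8, -1, 5, 8, 7]
Stage 2 (SUM): sum[0..0]=1, sum[0..1]=-4, sum[0..2]=4, sum[0..3]=3, sum[0..4]=8, sum[0..5]=16, sum[0..6]=23 -> [1, -4, 4, 3, 8, 16, 23]
Stage 3 (ABS): |1|=1, |-4|=4, |4|=4, |3|=3, |8|=8, |16|=16, |23|=23 -> [1, 4, 4, 3, 8, 16, 23]
Stage 4 (DELAY): [0, 1, 4, 4, 3, 8, 16] = [0, 1, 4, 4, 3, 8, 16] -> [0, 1, 4, 4, 3, 8, 16]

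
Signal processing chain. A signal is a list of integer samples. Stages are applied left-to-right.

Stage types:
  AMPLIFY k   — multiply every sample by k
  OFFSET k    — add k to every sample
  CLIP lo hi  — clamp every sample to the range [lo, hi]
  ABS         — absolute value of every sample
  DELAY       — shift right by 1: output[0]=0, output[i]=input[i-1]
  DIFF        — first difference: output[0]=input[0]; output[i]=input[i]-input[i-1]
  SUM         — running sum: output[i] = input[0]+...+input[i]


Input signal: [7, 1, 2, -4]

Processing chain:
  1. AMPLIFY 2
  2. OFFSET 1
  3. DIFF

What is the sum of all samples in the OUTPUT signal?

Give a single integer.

Answer: -7

Derivation:
Input: [7, 1, 2, -4]
Stage 1 (AMPLIFY 2): 7*2=14, 1*2=2, 2*2=4, -4*2=-8 -> [14, 2, 4, -8]
Stage 2 (OFFSET 1): 14+1=15, 2+1=3, 4+1=5, -8+1=-7 -> [15, 3, 5, -7]
Stage 3 (DIFF): s[0]=15, 3-15=-12, 5-3=2, -7-5=-12 -> [15, -12, 2, -12]
Output sum: -7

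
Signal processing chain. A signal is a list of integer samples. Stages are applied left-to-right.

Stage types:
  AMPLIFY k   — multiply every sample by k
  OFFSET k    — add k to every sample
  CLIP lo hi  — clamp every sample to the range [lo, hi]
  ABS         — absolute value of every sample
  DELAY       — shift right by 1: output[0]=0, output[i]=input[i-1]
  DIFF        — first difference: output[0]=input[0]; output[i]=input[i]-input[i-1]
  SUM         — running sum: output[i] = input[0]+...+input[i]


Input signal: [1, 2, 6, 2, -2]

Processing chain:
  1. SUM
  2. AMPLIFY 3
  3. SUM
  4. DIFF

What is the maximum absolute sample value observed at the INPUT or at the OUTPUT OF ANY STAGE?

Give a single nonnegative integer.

Input: [1, 2, 6, 2, -2] (max |s|=6)
Stage 1 (SUM): sum[0..0]=1, sum[0..1]=3, sum[0..2]=9, sum[0..3]=11, sum[0..4]=9 -> [1, 3, 9, 11, 9] (max |s|=11)
Stage 2 (AMPLIFY 3): 1*3=3, 3*3=9, 9*3=27, 11*3=33, 9*3=27 -> [3, 9, 27, 33, 27] (max |s|=33)
Stage 3 (SUM): sum[0..0]=3, sum[0..1]=12, sum[0..2]=39, sum[0..3]=72, sum[0..4]=99 -> [3, 12, 39, 72, 99] (max |s|=99)
Stage 4 (DIFF): s[0]=3, 12-3=9, 39-12=27, 72-39=33, 99-72=27 -> [3, 9, 27, 33, 27] (max |s|=33)
Overall max amplitude: 99

Answer: 99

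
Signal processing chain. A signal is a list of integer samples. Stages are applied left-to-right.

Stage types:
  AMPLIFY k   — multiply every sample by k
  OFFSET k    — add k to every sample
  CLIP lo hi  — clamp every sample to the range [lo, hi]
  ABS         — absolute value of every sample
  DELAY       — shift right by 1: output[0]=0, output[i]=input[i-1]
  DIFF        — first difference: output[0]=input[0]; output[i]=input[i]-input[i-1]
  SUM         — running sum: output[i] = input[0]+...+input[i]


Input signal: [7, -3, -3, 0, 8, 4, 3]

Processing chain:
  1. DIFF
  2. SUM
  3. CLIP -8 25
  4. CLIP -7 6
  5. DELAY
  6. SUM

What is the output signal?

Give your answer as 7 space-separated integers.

Input: [7, -3, -3, 0, 8, 4, 3]
Stage 1 (DIFF): s[0]=7, -3-7=-10, -3--3=0, 0--3=3, 8-0=8, 4-8=-4, 3-4=-1 -> [7, -10, 0, 3, 8, -4, -1]
Stage 2 (SUM): sum[0..0]=7, sum[0..1]=-3, sum[0..2]=-3, sum[0..3]=0, sum[0..4]=8, sum[0..5]=4, sum[0..6]=3 -> [7, -3, -3, 0, 8, 4, 3]
Stage 3 (CLIP -8 25): clip(7,-8,25)=7, clip(-3,-8,25)=-3, clip(-3,-8,25)=-3, clip(0,-8,25)=0, clip(8,-8,25)=8, clip(4,-8,25)=4, clip(3,-8,25)=3 -> [7, -3, -3, 0, 8, 4, 3]
Stage 4 (CLIP -7 6): clip(7,-7,6)=6, clip(-3,-7,6)=-3, clip(-3,-7,6)=-3, clip(0,-7,6)=0, clip(8,-7,6)=6, clip(4,-7,6)=4, clip(3,-7,6)=3 -> [6, -3, -3, 0, 6, 4, 3]
Stage 5 (DELAY): [0, 6, -3, -3, 0, 6, 4] = [0, 6, -3, -3, 0, 6, 4] -> [0, 6, -3, -3, 0, 6, 4]
Stage 6 (SUM): sum[0..0]=0, sum[0..1]=6, sum[0..2]=3, sum[0..3]=0, sum[0..4]=0, sum[0..5]=6, sum[0..6]=10 -> [0, 6, 3, 0, 0, 6, 10]

Answer: 0 6 3 0 0 6 10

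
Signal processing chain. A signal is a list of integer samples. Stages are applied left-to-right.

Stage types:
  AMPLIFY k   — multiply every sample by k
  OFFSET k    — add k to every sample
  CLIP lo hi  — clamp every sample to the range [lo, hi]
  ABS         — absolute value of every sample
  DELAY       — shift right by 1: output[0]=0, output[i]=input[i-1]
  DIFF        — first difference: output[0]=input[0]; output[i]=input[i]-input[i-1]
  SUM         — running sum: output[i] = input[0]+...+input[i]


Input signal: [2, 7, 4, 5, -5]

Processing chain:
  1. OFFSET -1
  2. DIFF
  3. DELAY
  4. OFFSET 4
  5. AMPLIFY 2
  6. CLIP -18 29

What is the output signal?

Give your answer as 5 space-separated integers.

Answer: 8 10 18 2 10

Derivation:
Input: [2, 7, 4, 5, -5]
Stage 1 (OFFSET -1): 2+-1=1, 7+-1=6, 4+-1=3, 5+-1=4, -5+-1=-6 -> [1, 6, 3, 4, -6]
Stage 2 (DIFF): s[0]=1, 6-1=5, 3-6=-3, 4-3=1, -6-4=-10 -> [1, 5, -3, 1, -10]
Stage 3 (DELAY): [0, 1, 5, -3, 1] = [0, 1, 5, -3, 1] -> [0, 1, 5, -3, 1]
Stage 4 (OFFSET 4): 0+4=4, 1+4=5, 5+4=9, -3+4=1, 1+4=5 -> [4, 5, 9, 1, 5]
Stage 5 (AMPLIFY 2): 4*2=8, 5*2=10, 9*2=18, 1*2=2, 5*2=10 -> [8, 10, 18, 2, 10]
Stage 6 (CLIP -18 29): clip(8,-18,29)=8, clip(10,-18,29)=10, clip(18,-18,29)=18, clip(2,-18,29)=2, clip(10,-18,29)=10 -> [8, 10, 18, 2, 10]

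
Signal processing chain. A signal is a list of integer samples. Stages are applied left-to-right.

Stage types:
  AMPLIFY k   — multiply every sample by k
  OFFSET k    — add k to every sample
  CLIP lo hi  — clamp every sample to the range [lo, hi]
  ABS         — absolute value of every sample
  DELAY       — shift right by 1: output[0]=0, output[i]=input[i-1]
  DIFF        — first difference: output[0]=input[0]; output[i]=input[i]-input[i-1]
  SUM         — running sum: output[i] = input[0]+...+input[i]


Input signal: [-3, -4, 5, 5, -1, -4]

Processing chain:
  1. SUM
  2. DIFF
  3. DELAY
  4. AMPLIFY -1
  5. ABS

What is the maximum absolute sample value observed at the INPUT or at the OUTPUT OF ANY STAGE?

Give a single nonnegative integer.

Input: [-3, -4, 5, 5, -1, -4] (max |s|=5)
Stage 1 (SUM): sum[0..0]=-3, sum[0..1]=-7, sum[0..2]=-2, sum[0..3]=3, sum[0..4]=2, sum[0..5]=-2 -> [-3, -7, -2, 3, 2, -2] (max |s|=7)
Stage 2 (DIFF): s[0]=-3, -7--3=-4, -2--7=5, 3--2=5, 2-3=-1, -2-2=-4 -> [-3, -4, 5, 5, -1, -4] (max |s|=5)
Stage 3 (DELAY): [0, -3, -4, 5, 5, -1] = [0, -3, -4, 5, 5, -1] -> [0, -3, -4, 5, 5, -1] (max |s|=5)
Stage 4 (AMPLIFY -1): 0*-1=0, -3*-1=3, -4*-1=4, 5*-1=-5, 5*-1=-5, -1*-1=1 -> [0, 3, 4, -5, -5, 1] (max |s|=5)
Stage 5 (ABS): |0|=0, |3|=3, |4|=4, |-5|=5, |-5|=5, |1|=1 -> [0, 3, 4, 5, 5, 1] (max |s|=5)
Overall max amplitude: 7

Answer: 7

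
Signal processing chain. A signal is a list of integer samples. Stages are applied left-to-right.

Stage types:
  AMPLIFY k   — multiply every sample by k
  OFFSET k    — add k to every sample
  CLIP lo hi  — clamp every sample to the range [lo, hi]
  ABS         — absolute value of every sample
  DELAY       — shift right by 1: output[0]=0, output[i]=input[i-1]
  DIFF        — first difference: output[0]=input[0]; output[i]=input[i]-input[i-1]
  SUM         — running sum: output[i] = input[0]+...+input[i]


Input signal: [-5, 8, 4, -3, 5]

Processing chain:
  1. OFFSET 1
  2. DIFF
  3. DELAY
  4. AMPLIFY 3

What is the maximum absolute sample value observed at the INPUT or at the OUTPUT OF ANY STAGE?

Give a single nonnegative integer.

Answer: 39

Derivation:
Input: [-5, 8, 4, -3, 5] (max |s|=8)
Stage 1 (OFFSET 1): -5+1=-4, 8+1=9, 4+1=5, -3+1=-2, 5+1=6 -> [-4, 9, 5, -2, 6] (max |s|=9)
Stage 2 (DIFF): s[0]=-4, 9--4=13, 5-9=-4, -2-5=-7, 6--2=8 -> [-4, 13, -4, -7, 8] (max |s|=13)
Stage 3 (DELAY): [0, -4, 13, -4, -7] = [0, -4, 13, -4, -7] -> [0, -4, 13, -4, -7] (max |s|=13)
Stage 4 (AMPLIFY 3): 0*3=0, -4*3=-12, 13*3=39, -4*3=-12, -7*3=-21 -> [0, -12, 39, -12, -21] (max |s|=39)
Overall max amplitude: 39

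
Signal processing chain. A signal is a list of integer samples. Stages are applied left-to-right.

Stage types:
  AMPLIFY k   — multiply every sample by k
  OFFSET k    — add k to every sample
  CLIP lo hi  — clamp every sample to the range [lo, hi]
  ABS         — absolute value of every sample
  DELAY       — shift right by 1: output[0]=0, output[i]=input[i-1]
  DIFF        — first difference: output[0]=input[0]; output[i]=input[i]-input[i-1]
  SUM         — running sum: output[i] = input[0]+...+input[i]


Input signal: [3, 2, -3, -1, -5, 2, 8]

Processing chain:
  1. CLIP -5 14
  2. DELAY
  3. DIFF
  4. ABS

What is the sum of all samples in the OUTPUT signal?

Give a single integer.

Input: [3, 2, -3, -1, -5, 2, 8]
Stage 1 (CLIP -5 14): clip(3,-5,14)=3, clip(2,-5,14)=2, clip(-3,-5,14)=-3, clip(-1,-5,14)=-1, clip(-5,-5,14)=-5, clip(2,-5,14)=2, clip(8,-5,14)=8 -> [3, 2, -3, -1, -5, 2, 8]
Stage 2 (DELAY): [0, 3, 2, -3, -1, -5, 2] = [0, 3, 2, -3, -1, -5, 2] -> [0, 3, 2, -3, -1, -5, 2]
Stage 3 (DIFF): s[0]=0, 3-0=3, 2-3=-1, -3-2=-5, -1--3=2, -5--1=-4, 2--5=7 -> [0, 3, -1, -5, 2, -4, 7]
Stage 4 (ABS): |0|=0, |3|=3, |-1|=1, |-5|=5, |2|=2, |-4|=4, |7|=7 -> [0, 3, 1, 5, 2, 4, 7]
Output sum: 22

Answer: 22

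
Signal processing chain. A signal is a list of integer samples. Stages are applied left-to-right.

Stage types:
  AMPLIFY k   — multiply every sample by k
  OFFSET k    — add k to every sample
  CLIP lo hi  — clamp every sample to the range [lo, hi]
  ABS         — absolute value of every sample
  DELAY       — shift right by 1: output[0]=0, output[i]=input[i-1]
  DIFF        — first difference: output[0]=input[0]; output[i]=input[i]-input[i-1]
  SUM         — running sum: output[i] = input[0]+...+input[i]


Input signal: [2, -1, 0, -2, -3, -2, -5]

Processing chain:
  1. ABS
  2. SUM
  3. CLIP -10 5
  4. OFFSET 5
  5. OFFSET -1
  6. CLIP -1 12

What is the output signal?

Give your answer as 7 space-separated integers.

Input: [2, -1, 0, -2, -3, -2, -5]
Stage 1 (ABS): |2|=2, |-1|=1, |0|=0, |-2|=2, |-3|=3, |-2|=2, |-5|=5 -> [2, 1, 0, 2, 3, 2, 5]
Stage 2 (SUM): sum[0..0]=2, sum[0..1]=3, sum[0..2]=3, sum[0..3]=5, sum[0..4]=8, sum[0..5]=10, sum[0..6]=15 -> [2, 3, 3, 5, 8, 10, 15]
Stage 3 (CLIP -10 5): clip(2,-10,5)=2, clip(3,-10,5)=3, clip(3,-10,5)=3, clip(5,-10,5)=5, clip(8,-10,5)=5, clip(10,-10,5)=5, clip(15,-10,5)=5 -> [2, 3, 3, 5, 5, 5, 5]
Stage 4 (OFFSET 5): 2+5=7, 3+5=8, 3+5=8, 5+5=10, 5+5=10, 5+5=10, 5+5=10 -> [7, 8, 8, 10, 10, 10, 10]
Stage 5 (OFFSET -1): 7+-1=6, 8+-1=7, 8+-1=7, 10+-1=9, 10+-1=9, 10+-1=9, 10+-1=9 -> [6, 7, 7, 9, 9, 9, 9]
Stage 6 (CLIP -1 12): clip(6,-1,12)=6, clip(7,-1,12)=7, clip(7,-1,12)=7, clip(9,-1,12)=9, clip(9,-1,12)=9, clip(9,-1,12)=9, clip(9,-1,12)=9 -> [6, 7, 7, 9, 9, 9, 9]

Answer: 6 7 7 9 9 9 9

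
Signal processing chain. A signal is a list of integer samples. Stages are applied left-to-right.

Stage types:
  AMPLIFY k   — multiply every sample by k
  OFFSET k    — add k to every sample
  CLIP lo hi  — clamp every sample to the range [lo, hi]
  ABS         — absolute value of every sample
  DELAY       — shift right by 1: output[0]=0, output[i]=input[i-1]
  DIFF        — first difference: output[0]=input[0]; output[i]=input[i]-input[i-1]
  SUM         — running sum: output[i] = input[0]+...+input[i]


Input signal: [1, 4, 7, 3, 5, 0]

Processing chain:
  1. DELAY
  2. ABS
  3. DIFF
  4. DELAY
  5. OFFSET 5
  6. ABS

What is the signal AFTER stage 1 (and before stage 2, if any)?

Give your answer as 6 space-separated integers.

Answer: 0 1 4 7 3 5

Derivation:
Input: [1, 4, 7, 3, 5, 0]
Stage 1 (DELAY): [0, 1, 4, 7, 3, 5] = [0, 1, 4, 7, 3, 5] -> [0, 1, 4, 7, 3, 5]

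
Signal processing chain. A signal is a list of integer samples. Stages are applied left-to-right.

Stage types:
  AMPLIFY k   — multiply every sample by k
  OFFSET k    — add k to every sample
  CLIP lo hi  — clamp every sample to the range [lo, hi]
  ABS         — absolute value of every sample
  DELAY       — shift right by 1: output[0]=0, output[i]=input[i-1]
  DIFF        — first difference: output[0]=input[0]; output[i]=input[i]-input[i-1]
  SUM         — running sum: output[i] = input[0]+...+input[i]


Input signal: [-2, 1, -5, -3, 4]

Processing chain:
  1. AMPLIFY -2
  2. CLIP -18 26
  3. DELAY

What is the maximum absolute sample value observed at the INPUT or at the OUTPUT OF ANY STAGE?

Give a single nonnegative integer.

Input: [-2, 1, -5, -3, 4] (max |s|=5)
Stage 1 (AMPLIFY -2): -2*-2=4, 1*-2=-2, -5*-2=10, -3*-2=6, 4*-2=-8 -> [4, -2, 10, 6, -8] (max |s|=10)
Stage 2 (CLIP -18 26): clip(4,-18,26)=4, clip(-2,-18,26)=-2, clip(10,-18,26)=10, clip(6,-18,26)=6, clip(-8,-18,26)=-8 -> [4, -2, 10, 6, -8] (max |s|=10)
Stage 3 (DELAY): [0, 4, -2, 10, 6] = [0, 4, -2, 10, 6] -> [0, 4, -2, 10, 6] (max |s|=10)
Overall max amplitude: 10

Answer: 10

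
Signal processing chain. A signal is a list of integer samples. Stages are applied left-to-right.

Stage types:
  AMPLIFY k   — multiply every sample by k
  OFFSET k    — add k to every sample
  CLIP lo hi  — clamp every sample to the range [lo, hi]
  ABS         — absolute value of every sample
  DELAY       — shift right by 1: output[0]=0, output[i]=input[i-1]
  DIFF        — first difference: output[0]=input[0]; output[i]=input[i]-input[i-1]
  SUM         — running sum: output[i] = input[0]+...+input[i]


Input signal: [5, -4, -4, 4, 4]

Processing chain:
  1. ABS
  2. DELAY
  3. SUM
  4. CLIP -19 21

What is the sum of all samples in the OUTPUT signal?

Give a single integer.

Input: [5, -4, -4, 4, 4]
Stage 1 (ABS): |5|=5, |-4|=4, |-4|=4, |4|=4, |4|=4 -> [5, 4, 4, 4, 4]
Stage 2 (DELAY): [0, 5, 4, 4, 4] = [0, 5, 4, 4, 4] -> [0, 5, 4, 4, 4]
Stage 3 (SUM): sum[0..0]=0, sum[0..1]=5, sum[0..2]=9, sum[0..3]=13, sum[0..4]=17 -> [0, 5, 9, 13, 17]
Stage 4 (CLIP -19 21): clip(0,-19,21)=0, clip(5,-19,21)=5, clip(9,-19,21)=9, clip(13,-19,21)=13, clip(17,-19,21)=17 -> [0, 5, 9, 13, 17]
Output sum: 44

Answer: 44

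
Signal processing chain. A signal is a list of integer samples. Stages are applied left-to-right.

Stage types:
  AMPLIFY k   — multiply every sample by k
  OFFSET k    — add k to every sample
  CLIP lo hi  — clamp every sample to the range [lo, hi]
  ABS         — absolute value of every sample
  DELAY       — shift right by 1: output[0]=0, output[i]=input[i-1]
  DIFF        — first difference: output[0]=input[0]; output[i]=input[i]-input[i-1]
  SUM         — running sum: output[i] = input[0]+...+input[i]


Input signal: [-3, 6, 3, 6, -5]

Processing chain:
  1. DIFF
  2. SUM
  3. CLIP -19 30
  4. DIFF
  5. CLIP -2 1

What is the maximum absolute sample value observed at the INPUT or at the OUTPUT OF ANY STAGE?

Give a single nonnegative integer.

Answer: 11

Derivation:
Input: [-3, 6, 3, 6, -5] (max |s|=6)
Stage 1 (DIFF): s[0]=-3, 6--3=9, 3-6=-3, 6-3=3, -5-6=-11 -> [-3, 9, -3, 3, -11] (max |s|=11)
Stage 2 (SUM): sum[0..0]=-3, sum[0..1]=6, sum[0..2]=3, sum[0..3]=6, sum[0..4]=-5 -> [-3, 6, 3, 6, -5] (max |s|=6)
Stage 3 (CLIP -19 30): clip(-3,-19,30)=-3, clip(6,-19,30)=6, clip(3,-19,30)=3, clip(6,-19,30)=6, clip(-5,-19,30)=-5 -> [-3, 6, 3, 6, -5] (max |s|=6)
Stage 4 (DIFF): s[0]=-3, 6--3=9, 3-6=-3, 6-3=3, -5-6=-11 -> [-3, 9, -3, 3, -11] (max |s|=11)
Stage 5 (CLIP -2 1): clip(-3,-2,1)=-2, clip(9,-2,1)=1, clip(-3,-2,1)=-2, clip(3,-2,1)=1, clip(-11,-2,1)=-2 -> [-2, 1, -2, 1, -2] (max |s|=2)
Overall max amplitude: 11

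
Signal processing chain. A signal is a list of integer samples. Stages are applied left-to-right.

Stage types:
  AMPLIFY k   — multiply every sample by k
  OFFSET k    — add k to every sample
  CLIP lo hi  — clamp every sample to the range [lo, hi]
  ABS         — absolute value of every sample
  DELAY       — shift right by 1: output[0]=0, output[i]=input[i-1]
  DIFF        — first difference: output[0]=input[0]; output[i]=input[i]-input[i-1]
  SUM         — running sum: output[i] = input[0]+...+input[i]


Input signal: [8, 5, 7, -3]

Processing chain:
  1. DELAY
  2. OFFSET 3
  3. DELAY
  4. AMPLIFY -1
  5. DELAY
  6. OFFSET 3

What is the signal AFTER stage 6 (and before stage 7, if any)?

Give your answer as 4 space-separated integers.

Input: [8, 5, 7, -3]
Stage 1 (DELAY): [0, 8, 5, 7] = [0, 8, 5, 7] -> [0, 8, 5, 7]
Stage 2 (OFFSET 3): 0+3=3, 8+3=11, 5+3=8, 7+3=10 -> [3, 11, 8, 10]
Stage 3 (DELAY): [0, 3, 11, 8] = [0, 3, 11, 8] -> [0, 3, 11, 8]
Stage 4 (AMPLIFY -1): 0*-1=0, 3*-1=-3, 11*-1=-11, 8*-1=-8 -> [0, -3, -11, -8]
Stage 5 (DELAY): [0, 0, -3, -11] = [0, 0, -3, -11] -> [0, 0, -3, -11]
Stage 6 (OFFSET 3): 0+3=3, 0+3=3, -3+3=0, -11+3=-8 -> [3, 3, 0, -8]

Answer: 3 3 0 -8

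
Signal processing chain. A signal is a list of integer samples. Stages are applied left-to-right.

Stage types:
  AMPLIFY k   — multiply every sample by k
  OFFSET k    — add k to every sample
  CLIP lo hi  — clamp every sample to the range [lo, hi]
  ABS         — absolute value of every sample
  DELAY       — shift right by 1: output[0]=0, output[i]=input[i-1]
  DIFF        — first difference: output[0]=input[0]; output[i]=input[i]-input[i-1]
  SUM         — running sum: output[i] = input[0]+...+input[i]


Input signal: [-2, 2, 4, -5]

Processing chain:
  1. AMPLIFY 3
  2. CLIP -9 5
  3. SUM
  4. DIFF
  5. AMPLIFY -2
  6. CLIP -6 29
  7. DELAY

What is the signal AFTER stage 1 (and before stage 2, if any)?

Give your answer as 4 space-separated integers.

Answer: -6 6 12 -15

Derivation:
Input: [-2, 2, 4, -5]
Stage 1 (AMPLIFY 3): -2*3=-6, 2*3=6, 4*3=12, -5*3=-15 -> [-6, 6, 12, -15]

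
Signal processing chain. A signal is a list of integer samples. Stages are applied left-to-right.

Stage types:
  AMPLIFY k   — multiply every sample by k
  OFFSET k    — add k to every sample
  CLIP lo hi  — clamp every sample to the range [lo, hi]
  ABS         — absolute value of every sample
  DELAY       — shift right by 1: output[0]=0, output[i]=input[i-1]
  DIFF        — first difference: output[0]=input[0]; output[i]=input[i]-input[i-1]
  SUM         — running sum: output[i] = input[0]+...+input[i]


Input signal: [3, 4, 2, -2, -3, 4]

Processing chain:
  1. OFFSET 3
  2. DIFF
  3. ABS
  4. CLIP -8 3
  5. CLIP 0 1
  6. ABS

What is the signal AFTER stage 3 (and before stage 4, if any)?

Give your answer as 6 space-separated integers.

Input: [3, 4, 2, -2, -3, 4]
Stage 1 (OFFSET 3): 3+3=6, 4+3=7, 2+3=5, -2+3=1, -3+3=0, 4+3=7 -> [6, 7, 5, 1, 0, 7]
Stage 2 (DIFF): s[0]=6, 7-6=1, 5-7=-2, 1-5=-4, 0-1=-1, 7-0=7 -> [6, 1, -2, -4, -1, 7]
Stage 3 (ABS): |6|=6, |1|=1, |-2|=2, |-4|=4, |-1|=1, |7|=7 -> [6, 1, 2, 4, 1, 7]

Answer: 6 1 2 4 1 7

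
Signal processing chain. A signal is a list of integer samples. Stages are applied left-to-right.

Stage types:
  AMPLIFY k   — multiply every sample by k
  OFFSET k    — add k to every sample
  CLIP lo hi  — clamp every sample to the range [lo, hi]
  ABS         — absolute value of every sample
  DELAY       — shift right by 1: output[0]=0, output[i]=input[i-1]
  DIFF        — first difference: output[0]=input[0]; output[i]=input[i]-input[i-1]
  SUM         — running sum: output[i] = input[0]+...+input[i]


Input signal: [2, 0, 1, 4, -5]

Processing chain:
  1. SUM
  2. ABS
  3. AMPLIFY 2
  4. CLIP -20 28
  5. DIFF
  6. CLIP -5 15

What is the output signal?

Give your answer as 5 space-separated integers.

Answer: 4 0 2 8 -5

Derivation:
Input: [2, 0, 1, 4, -5]
Stage 1 (SUM): sum[0..0]=2, sum[0..1]=2, sum[0..2]=3, sum[0..3]=7, sum[0..4]=2 -> [2, 2, 3, 7, 2]
Stage 2 (ABS): |2|=2, |2|=2, |3|=3, |7|=7, |2|=2 -> [2, 2, 3, 7, 2]
Stage 3 (AMPLIFY 2): 2*2=4, 2*2=4, 3*2=6, 7*2=14, 2*2=4 -> [4, 4, 6, 14, 4]
Stage 4 (CLIP -20 28): clip(4,-20,28)=4, clip(4,-20,28)=4, clip(6,-20,28)=6, clip(14,-20,28)=14, clip(4,-20,28)=4 -> [4, 4, 6, 14, 4]
Stage 5 (DIFF): s[0]=4, 4-4=0, 6-4=2, 14-6=8, 4-14=-10 -> [4, 0, 2, 8, -10]
Stage 6 (CLIP -5 15): clip(4,-5,15)=4, clip(0,-5,15)=0, clip(2,-5,15)=2, clip(8,-5,15)=8, clip(-10,-5,15)=-5 -> [4, 0, 2, 8, -5]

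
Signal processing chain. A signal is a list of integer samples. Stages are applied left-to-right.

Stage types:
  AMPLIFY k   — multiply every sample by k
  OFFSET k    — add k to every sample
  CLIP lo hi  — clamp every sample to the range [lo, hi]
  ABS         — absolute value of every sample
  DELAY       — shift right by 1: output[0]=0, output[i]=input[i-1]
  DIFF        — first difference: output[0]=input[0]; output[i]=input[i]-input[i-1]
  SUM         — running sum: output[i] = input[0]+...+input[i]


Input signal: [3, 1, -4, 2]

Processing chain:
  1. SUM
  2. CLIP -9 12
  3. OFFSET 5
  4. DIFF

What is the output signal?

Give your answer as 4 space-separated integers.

Answer: 8 1 -4 2

Derivation:
Input: [3, 1, -4, 2]
Stage 1 (SUM): sum[0..0]=3, sum[0..1]=4, sum[0..2]=0, sum[0..3]=2 -> [3, 4, 0, 2]
Stage 2 (CLIP -9 12): clip(3,-9,12)=3, clip(4,-9,12)=4, clip(0,-9,12)=0, clip(2,-9,12)=2 -> [3, 4, 0, 2]
Stage 3 (OFFSET 5): 3+5=8, 4+5=9, 0+5=5, 2+5=7 -> [8, 9, 5, 7]
Stage 4 (DIFF): s[0]=8, 9-8=1, 5-9=-4, 7-5=2 -> [8, 1, -4, 2]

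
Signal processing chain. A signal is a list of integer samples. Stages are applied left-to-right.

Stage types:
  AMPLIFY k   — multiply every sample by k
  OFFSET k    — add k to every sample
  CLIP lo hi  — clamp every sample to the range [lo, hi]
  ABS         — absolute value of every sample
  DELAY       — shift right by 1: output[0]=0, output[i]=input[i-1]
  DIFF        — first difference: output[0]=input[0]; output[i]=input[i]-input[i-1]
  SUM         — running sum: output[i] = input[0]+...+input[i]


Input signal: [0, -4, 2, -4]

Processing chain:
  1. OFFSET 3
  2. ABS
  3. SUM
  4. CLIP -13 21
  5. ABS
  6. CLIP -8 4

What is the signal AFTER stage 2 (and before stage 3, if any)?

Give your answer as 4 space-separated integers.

Answer: 3 1 5 1

Derivation:
Input: [0, -4, 2, -4]
Stage 1 (OFFSET 3): 0+3=3, -4+3=-1, 2+3=5, -4+3=-1 -> [3, -1, 5, -1]
Stage 2 (ABS): |3|=3, |-1|=1, |5|=5, |-1|=1 -> [3, 1, 5, 1]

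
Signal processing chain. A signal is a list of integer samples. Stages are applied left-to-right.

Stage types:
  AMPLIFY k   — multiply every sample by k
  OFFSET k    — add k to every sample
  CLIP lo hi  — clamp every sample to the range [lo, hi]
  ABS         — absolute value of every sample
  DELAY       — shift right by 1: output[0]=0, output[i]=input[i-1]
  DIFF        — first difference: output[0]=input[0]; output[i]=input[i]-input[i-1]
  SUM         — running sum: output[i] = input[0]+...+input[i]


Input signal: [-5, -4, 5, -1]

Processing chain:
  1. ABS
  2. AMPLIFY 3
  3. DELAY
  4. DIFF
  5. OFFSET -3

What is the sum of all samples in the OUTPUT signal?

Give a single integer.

Answer: 3

Derivation:
Input: [-5, -4, 5, -1]
Stage 1 (ABS): |-5|=5, |-4|=4, |5|=5, |-1|=1 -> [5, 4, 5, 1]
Stage 2 (AMPLIFY 3): 5*3=15, 4*3=12, 5*3=15, 1*3=3 -> [15, 12, 15, 3]
Stage 3 (DELAY): [0, 15, 12, 15] = [0, 15, 12, 15] -> [0, 15, 12, 15]
Stage 4 (DIFF): s[0]=0, 15-0=15, 12-15=-3, 15-12=3 -> [0, 15, -3, 3]
Stage 5 (OFFSET -3): 0+-3=-3, 15+-3=12, -3+-3=-6, 3+-3=0 -> [-3, 12, -6, 0]
Output sum: 3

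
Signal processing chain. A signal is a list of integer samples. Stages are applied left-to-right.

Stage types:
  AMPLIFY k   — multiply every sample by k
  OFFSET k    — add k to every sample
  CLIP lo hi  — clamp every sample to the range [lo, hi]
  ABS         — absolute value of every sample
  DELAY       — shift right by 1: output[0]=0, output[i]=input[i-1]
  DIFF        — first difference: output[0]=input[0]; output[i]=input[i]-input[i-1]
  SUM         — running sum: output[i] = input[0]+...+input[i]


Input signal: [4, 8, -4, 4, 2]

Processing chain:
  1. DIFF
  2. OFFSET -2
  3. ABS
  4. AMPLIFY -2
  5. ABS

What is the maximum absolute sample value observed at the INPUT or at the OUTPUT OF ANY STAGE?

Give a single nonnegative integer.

Input: [4, 8, -4, 4, 2] (max |s|=8)
Stage 1 (DIFF): s[0]=4, 8-4=4, -4-8=-12, 4--4=8, 2-4=-2 -> [4, 4, -12, 8, -2] (max |s|=12)
Stage 2 (OFFSET -2): 4+-2=2, 4+-2=2, -12+-2=-14, 8+-2=6, -2+-2=-4 -> [2, 2, -14, 6, -4] (max |s|=14)
Stage 3 (ABS): |2|=2, |2|=2, |-14|=14, |6|=6, |-4|=4 -> [2, 2, 14, 6, 4] (max |s|=14)
Stage 4 (AMPLIFY -2): 2*-2=-4, 2*-2=-4, 14*-2=-28, 6*-2=-12, 4*-2=-8 -> [-4, -4, -28, -12, -8] (max |s|=28)
Stage 5 (ABS): |-4|=4, |-4|=4, |-28|=28, |-12|=12, |-8|=8 -> [4, 4, 28, 12, 8] (max |s|=28)
Overall max amplitude: 28

Answer: 28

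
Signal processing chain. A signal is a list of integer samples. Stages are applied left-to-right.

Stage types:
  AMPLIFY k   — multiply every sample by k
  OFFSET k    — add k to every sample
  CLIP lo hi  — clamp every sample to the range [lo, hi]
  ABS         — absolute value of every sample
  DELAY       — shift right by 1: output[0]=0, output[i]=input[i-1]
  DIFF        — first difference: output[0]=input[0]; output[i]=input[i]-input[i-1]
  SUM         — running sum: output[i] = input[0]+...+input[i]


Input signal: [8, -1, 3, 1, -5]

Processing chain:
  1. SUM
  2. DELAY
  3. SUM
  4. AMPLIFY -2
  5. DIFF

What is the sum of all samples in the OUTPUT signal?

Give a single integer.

Answer: -72

Derivation:
Input: [8, -1, 3, 1, -5]
Stage 1 (SUM): sum[0..0]=8, sum[0..1]=7, sum[0..2]=10, sum[0..3]=11, sum[0..4]=6 -> [8, 7, 10, 11, 6]
Stage 2 (DELAY): [0, 8, 7, 10, 11] = [0, 8, 7, 10, 11] -> [0, 8, 7, 10, 11]
Stage 3 (SUM): sum[0..0]=0, sum[0..1]=8, sum[0..2]=15, sum[0..3]=25, sum[0..4]=36 -> [0, 8, 15, 25, 36]
Stage 4 (AMPLIFY -2): 0*-2=0, 8*-2=-16, 15*-2=-30, 25*-2=-50, 36*-2=-72 -> [0, -16, -30, -50, -72]
Stage 5 (DIFF): s[0]=0, -16-0=-16, -30--16=-14, -50--30=-20, -72--50=-22 -> [0, -16, -14, -20, -22]
Output sum: -72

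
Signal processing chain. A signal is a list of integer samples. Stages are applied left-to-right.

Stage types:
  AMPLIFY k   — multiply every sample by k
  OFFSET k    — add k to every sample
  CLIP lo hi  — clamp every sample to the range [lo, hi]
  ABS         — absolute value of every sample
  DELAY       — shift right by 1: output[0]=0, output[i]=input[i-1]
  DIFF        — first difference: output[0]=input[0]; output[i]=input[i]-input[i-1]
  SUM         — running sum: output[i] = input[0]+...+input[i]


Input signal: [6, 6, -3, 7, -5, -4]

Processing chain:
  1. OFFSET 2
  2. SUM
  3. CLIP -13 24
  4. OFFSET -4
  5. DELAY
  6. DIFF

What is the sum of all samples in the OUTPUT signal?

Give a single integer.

Input: [6, 6, -3, 7, -5, -4]
Stage 1 (OFFSET 2): 6+2=8, 6+2=8, -3+2=-1, 7+2=9, -5+2=-3, -4+2=-2 -> [8, 8, -1, 9, -3, -2]
Stage 2 (SUM): sum[0..0]=8, sum[0..1]=16, sum[0..2]=15, sum[0..3]=24, sum[0..4]=21, sum[0..5]=19 -> [8, 16, 15, 24, 21, 19]
Stage 3 (CLIP -13 24): clip(8,-13,24)=8, clip(16,-13,24)=16, clip(15,-13,24)=15, clip(24,-13,24)=24, clip(21,-13,24)=21, clip(19,-13,24)=19 -> [8, 16, 15, 24, 21, 19]
Stage 4 (OFFSET -4): 8+-4=4, 16+-4=12, 15+-4=11, 24+-4=20, 21+-4=17, 19+-4=15 -> [4, 12, 11, 20, 17, 15]
Stage 5 (DELAY): [0, 4, 12, 11, 20, 17] = [0, 4, 12, 11, 20, 17] -> [0, 4, 12, 11, 20, 17]
Stage 6 (DIFF): s[0]=0, 4-0=4, 12-4=8, 11-12=-1, 20-11=9, 17-20=-3 -> [0, 4, 8, -1, 9, -3]
Output sum: 17

Answer: 17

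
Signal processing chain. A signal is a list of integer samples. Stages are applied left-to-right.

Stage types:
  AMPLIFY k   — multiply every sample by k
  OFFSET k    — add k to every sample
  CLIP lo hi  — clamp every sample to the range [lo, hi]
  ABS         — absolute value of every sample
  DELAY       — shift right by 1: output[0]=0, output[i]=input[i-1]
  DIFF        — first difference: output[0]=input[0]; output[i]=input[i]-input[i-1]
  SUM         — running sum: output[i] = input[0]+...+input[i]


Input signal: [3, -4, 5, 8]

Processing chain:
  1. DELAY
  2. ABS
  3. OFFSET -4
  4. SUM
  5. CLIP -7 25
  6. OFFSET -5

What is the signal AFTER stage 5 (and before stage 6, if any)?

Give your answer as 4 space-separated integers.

Input: [3, -4, 5, 8]
Stage 1 (DELAY): [0, 3, -4, 5] = [0, 3, -4, 5] -> [0, 3, -4, 5]
Stage 2 (ABS): |0|=0, |3|=3, |-4|=4, |5|=5 -> [0, 3, 4, 5]
Stage 3 (OFFSET -4): 0+-4=-4, 3+-4=-1, 4+-4=0, 5+-4=1 -> [-4, -1, 0, 1]
Stage 4 (SUM): sum[0..0]=-4, sum[0..1]=-5, sum[0..2]=-5, sum[0..3]=-4 -> [-4, -5, -5, -4]
Stage 5 (CLIP -7 25): clip(-4,-7,25)=-4, clip(-5,-7,25)=-5, clip(-5,-7,25)=-5, clip(-4,-7,25)=-4 -> [-4, -5, -5, -4]

Answer: -4 -5 -5 -4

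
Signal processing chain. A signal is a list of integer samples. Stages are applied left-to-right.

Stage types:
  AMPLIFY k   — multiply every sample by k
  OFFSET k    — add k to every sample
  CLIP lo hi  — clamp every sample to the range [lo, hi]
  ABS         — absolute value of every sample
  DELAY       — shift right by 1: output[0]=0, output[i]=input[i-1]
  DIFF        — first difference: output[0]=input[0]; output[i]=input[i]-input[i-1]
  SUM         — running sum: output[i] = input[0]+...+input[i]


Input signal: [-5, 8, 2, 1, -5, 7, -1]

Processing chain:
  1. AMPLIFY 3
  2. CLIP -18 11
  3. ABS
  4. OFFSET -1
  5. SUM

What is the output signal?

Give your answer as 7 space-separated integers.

Answer: 14 24 29 31 45 55 57

Derivation:
Input: [-5, 8, 2, 1, -5, 7, -1]
Stage 1 (AMPLIFY 3): -5*3=-15, 8*3=24, 2*3=6, 1*3=3, -5*3=-15, 7*3=21, -1*3=-3 -> [-15, 24, 6, 3, -15, 21, -3]
Stage 2 (CLIP -18 11): clip(-15,-18,11)=-15, clip(24,-18,11)=11, clip(6,-18,11)=6, clip(3,-18,11)=3, clip(-15,-18,11)=-15, clip(21,-18,11)=11, clip(-3,-18,11)=-3 -> [-15, 11, 6, 3, -15, 11, -3]
Stage 3 (ABS): |-15|=15, |11|=11, |6|=6, |3|=3, |-15|=15, |11|=11, |-3|=3 -> [15, 11, 6, 3, 15, 11, 3]
Stage 4 (OFFSET -1): 15+-1=14, 11+-1=10, 6+-1=5, 3+-1=2, 15+-1=14, 11+-1=10, 3+-1=2 -> [14, 10, 5, 2, 14, 10, 2]
Stage 5 (SUM): sum[0..0]=14, sum[0..1]=24, sum[0..2]=29, sum[0..3]=31, sum[0..4]=45, sum[0..5]=55, sum[0..6]=57 -> [14, 24, 29, 31, 45, 55, 57]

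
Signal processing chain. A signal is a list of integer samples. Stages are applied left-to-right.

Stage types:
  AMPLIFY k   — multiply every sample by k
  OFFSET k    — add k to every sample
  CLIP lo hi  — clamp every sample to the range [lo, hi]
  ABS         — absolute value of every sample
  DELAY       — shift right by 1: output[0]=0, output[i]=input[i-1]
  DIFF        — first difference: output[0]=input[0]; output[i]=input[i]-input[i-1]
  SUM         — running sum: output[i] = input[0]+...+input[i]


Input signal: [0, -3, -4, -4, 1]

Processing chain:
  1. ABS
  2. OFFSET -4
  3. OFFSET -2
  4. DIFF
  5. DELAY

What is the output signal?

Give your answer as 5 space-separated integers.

Answer: 0 -6 3 1 0

Derivation:
Input: [0, -3, -4, -4, 1]
Stage 1 (ABS): |0|=0, |-3|=3, |-4|=4, |-4|=4, |1|=1 -> [0, 3, 4, 4, 1]
Stage 2 (OFFSET -4): 0+-4=-4, 3+-4=-1, 4+-4=0, 4+-4=0, 1+-4=-3 -> [-4, -1, 0, 0, -3]
Stage 3 (OFFSET -2): -4+-2=-6, -1+-2=-3, 0+-2=-2, 0+-2=-2, -3+-2=-5 -> [-6, -3, -2, -2, -5]
Stage 4 (DIFF): s[0]=-6, -3--6=3, -2--3=1, -2--2=0, -5--2=-3 -> [-6, 3, 1, 0, -3]
Stage 5 (DELAY): [0, -6, 3, 1, 0] = [0, -6, 3, 1, 0] -> [0, -6, 3, 1, 0]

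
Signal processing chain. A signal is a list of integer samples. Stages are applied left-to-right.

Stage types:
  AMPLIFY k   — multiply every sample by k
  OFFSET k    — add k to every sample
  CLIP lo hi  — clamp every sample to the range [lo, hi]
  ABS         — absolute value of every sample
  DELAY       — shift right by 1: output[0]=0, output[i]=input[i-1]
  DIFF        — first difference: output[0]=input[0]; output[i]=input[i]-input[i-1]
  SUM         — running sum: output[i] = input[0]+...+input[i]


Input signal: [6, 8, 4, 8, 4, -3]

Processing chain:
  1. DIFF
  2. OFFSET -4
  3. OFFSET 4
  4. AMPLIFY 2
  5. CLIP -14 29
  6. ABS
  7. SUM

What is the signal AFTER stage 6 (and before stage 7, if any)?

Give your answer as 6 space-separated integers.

Input: [6, 8, 4, 8, 4, -3]
Stage 1 (DIFF): s[0]=6, 8-6=2, 4-8=-4, 8-4=4, 4-8=-4, -3-4=-7 -> [6, 2, -4, 4, -4, -7]
Stage 2 (OFFSET -4): 6+-4=2, 2+-4=-2, -4+-4=-8, 4+-4=0, -4+-4=-8, -7+-4=-11 -> [2, -2, -8, 0, -8, -11]
Stage 3 (OFFSET 4): 2+4=6, -2+4=2, -8+4=-4, 0+4=4, -8+4=-4, -11+4=-7 -> [6, 2, -4, 4, -4, -7]
Stage 4 (AMPLIFY 2): 6*2=12, 2*2=4, -4*2=-8, 4*2=8, -4*2=-8, -7*2=-14 -> [12, 4, -8, 8, -8, -14]
Stage 5 (CLIP -14 29): clip(12,-14,29)=12, clip(4,-14,29)=4, clip(-8,-14,29)=-8, clip(8,-14,29)=8, clip(-8,-14,29)=-8, clip(-14,-14,29)=-14 -> [12, 4, -8, 8, -8, -14]
Stage 6 (ABS): |12|=12, |4|=4, |-8|=8, |8|=8, |-8|=8, |-14|=14 -> [12, 4, 8, 8, 8, 14]

Answer: 12 4 8 8 8 14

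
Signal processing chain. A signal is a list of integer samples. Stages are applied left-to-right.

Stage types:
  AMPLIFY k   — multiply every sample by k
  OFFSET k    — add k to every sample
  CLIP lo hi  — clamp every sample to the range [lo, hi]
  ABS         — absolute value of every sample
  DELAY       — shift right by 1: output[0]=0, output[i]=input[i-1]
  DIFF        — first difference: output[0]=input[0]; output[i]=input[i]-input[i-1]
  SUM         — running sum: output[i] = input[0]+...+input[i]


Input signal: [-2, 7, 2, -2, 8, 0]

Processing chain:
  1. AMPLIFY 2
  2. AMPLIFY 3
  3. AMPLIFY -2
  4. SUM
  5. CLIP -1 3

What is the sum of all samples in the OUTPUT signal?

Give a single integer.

Answer: -2

Derivation:
Input: [-2, 7, 2, -2, 8, 0]
Stage 1 (AMPLIFY 2): -2*2=-4, 7*2=14, 2*2=4, -2*2=-4, 8*2=16, 0*2=0 -> [-4, 14, 4, -4, 16, 0]
Stage 2 (AMPLIFY 3): -4*3=-12, 14*3=42, 4*3=12, -4*3=-12, 16*3=48, 0*3=0 -> [-12, 42, 12, -12, 48, 0]
Stage 3 (AMPLIFY -2): -12*-2=24, 42*-2=-84, 12*-2=-24, -12*-2=24, 48*-2=-96, 0*-2=0 -> [24, -84, -24, 24, -96, 0]
Stage 4 (SUM): sum[0..0]=24, sum[0..1]=-60, sum[0..2]=-84, sum[0..3]=-60, sum[0..4]=-156, sum[0..5]=-156 -> [24, -60, -84, -60, -156, -156]
Stage 5 (CLIP -1 3): clip(24,-1,3)=3, clip(-60,-1,3)=-1, clip(-84,-1,3)=-1, clip(-60,-1,3)=-1, clip(-156,-1,3)=-1, clip(-156,-1,3)=-1 -> [3, -1, -1, -1, -1, -1]
Output sum: -2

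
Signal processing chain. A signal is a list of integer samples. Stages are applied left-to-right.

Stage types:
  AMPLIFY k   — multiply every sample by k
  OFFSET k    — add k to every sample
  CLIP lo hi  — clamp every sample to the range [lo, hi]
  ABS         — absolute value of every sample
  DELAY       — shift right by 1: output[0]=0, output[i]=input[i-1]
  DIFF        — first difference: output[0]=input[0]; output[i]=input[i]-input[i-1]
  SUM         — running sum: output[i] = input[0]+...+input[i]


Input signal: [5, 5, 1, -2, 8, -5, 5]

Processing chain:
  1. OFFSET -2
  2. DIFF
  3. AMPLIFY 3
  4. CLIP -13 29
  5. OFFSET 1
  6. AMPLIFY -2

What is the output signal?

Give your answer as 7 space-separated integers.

Answer: -20 -2 22 16 -60 24 -60

Derivation:
Input: [5, 5, 1, -2, 8, -5, 5]
Stage 1 (OFFSET -2): 5+-2=3, 5+-2=3, 1+-2=-1, -2+-2=-4, 8+-2=6, -5+-2=-7, 5+-2=3 -> [3, 3, -1, -4, 6, -7, 3]
Stage 2 (DIFF): s[0]=3, 3-3=0, -1-3=-4, -4--1=-3, 6--4=10, -7-6=-13, 3--7=10 -> [3, 0, -4, -3, 10, -13, 10]
Stage 3 (AMPLIFY 3): 3*3=9, 0*3=0, -4*3=-12, -3*3=-9, 10*3=30, -13*3=-39, 10*3=30 -> [9, 0, -12, -9, 30, -39, 30]
Stage 4 (CLIP -13 29): clip(9,-13,29)=9, clip(0,-13,29)=0, clip(-12,-13,29)=-12, clip(-9,-13,29)=-9, clip(30,-13,29)=29, clip(-39,-13,29)=-13, clip(30,-13,29)=29 -> [9, 0, -12, -9, 29, -13, 29]
Stage 5 (OFFSET 1): 9+1=10, 0+1=1, -12+1=-11, -9+1=-8, 29+1=30, -13+1=-12, 29+1=30 -> [10, 1, -11, -8, 30, -12, 30]
Stage 6 (AMPLIFY -2): 10*-2=-20, 1*-2=-2, -11*-2=22, -8*-2=16, 30*-2=-60, -12*-2=24, 30*-2=-60 -> [-20, -2, 22, 16, -60, 24, -60]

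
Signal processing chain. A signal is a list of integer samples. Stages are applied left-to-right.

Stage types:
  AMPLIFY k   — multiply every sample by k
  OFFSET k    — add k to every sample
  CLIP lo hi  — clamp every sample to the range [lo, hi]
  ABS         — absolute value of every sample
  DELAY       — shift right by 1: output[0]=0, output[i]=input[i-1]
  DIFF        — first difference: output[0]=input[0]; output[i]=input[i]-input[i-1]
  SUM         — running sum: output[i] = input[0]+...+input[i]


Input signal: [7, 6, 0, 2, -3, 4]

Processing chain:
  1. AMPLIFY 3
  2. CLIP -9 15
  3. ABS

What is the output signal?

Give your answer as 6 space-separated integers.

Answer: 15 15 0 6 9 12

Derivation:
Input: [7, 6, 0, 2, -3, 4]
Stage 1 (AMPLIFY 3): 7*3=21, 6*3=18, 0*3=0, 2*3=6, -3*3=-9, 4*3=12 -> [21, 18, 0, 6, -9, 12]
Stage 2 (CLIP -9 15): clip(21,-9,15)=15, clip(18,-9,15)=15, clip(0,-9,15)=0, clip(6,-9,15)=6, clip(-9,-9,15)=-9, clip(12,-9,15)=12 -> [15, 15, 0, 6, -9, 12]
Stage 3 (ABS): |15|=15, |15|=15, |0|=0, |6|=6, |-9|=9, |12|=12 -> [15, 15, 0, 6, 9, 12]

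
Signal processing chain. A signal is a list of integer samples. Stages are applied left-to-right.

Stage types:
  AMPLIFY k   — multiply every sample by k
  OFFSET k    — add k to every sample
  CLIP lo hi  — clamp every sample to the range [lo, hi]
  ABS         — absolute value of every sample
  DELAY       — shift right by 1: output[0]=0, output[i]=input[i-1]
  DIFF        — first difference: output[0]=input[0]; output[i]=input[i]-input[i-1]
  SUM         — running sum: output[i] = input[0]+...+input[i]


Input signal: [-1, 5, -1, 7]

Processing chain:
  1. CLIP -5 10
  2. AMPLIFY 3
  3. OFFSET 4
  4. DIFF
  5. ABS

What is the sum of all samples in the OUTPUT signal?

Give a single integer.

Input: [-1, 5, -1, 7]
Stage 1 (CLIP -5 10): clip(-1,-5,10)=-1, clip(5,-5,10)=5, clip(-1,-5,10)=-1, clip(7,-5,10)=7 -> [-1, 5, -1, 7]
Stage 2 (AMPLIFY 3): -1*3=-3, 5*3=15, -1*3=-3, 7*3=21 -> [-3, 15, -3, 21]
Stage 3 (OFFSET 4): -3+4=1, 15+4=19, -3+4=1, 21+4=25 -> [1, 19, 1, 25]
Stage 4 (DIFF): s[0]=1, 19-1=18, 1-19=-18, 25-1=24 -> [1, 18, -18, 24]
Stage 5 (ABS): |1|=1, |18|=18, |-18|=18, |24|=24 -> [1, 18, 18, 24]
Output sum: 61

Answer: 61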